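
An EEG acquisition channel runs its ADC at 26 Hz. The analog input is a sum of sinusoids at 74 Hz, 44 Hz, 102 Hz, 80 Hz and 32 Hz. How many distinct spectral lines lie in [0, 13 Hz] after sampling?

fs/2 = 13 Hz.
74 Hz mod fs = 22 Hz.
22 Hz > fs/2 = 13 Hz, folds to fs − 22 Hz = 4 Hz.
44 Hz mod fs = 18 Hz.
18 Hz > fs/2 = 13 Hz, folds to fs − 18 Hz = 8 Hz.
102 Hz mod fs = 24 Hz.
24 Hz > fs/2 = 13 Hz, folds to fs − 24 Hz = 2 Hz.
80 Hz mod fs = 2 Hz.
2 Hz ≤ fs/2 = 13 Hz, appears at 2 Hz.
32 Hz mod fs = 6 Hz.
6 Hz ≤ fs/2 = 13 Hz, appears at 6 Hz.
Distinct values: {2 Hz, 4 Hz, 6 Hz, 8 Hz} → 4.

4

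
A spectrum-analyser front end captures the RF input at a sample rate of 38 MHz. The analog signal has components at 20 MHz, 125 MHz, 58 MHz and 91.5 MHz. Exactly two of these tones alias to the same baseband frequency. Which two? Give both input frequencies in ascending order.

20 MHz, 58 MHz

fs/2 = 19 MHz.
20 MHz > fs/2 = 19 MHz, folds to fs − 20 MHz = 18 MHz.
125 MHz mod fs = 11 MHz.
11 MHz ≤ fs/2 = 19 MHz, appears at 11 MHz.
58 MHz mod fs = 20 MHz.
20 MHz > fs/2 = 19 MHz, folds to fs − 20 MHz = 18 MHz.
91.5 MHz mod fs = 15.5 MHz.
15.5 MHz ≤ fs/2 = 19 MHz, appears at 15.5 MHz.
20 MHz and 58 MHz both map to 18 MHz.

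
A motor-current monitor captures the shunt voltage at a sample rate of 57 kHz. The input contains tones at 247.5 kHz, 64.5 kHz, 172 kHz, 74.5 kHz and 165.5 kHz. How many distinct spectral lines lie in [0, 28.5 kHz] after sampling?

5

fs/2 = 28.5 kHz.
247.5 kHz mod fs = 19.5 kHz.
19.5 kHz ≤ fs/2 = 28.5 kHz, appears at 19.5 kHz.
64.5 kHz mod fs = 7.5 kHz.
7.5 kHz ≤ fs/2 = 28.5 kHz, appears at 7.5 kHz.
172 kHz mod fs = 1 kHz.
1 kHz ≤ fs/2 = 28.5 kHz, appears at 1 kHz.
74.5 kHz mod fs = 17.5 kHz.
17.5 kHz ≤ fs/2 = 28.5 kHz, appears at 17.5 kHz.
165.5 kHz mod fs = 51.5 kHz.
51.5 kHz > fs/2 = 28.5 kHz, folds to fs − 51.5 kHz = 5.5 kHz.
Distinct values: {1 kHz, 5.5 kHz, 7.5 kHz, 17.5 kHz, 19.5 kHz} → 5.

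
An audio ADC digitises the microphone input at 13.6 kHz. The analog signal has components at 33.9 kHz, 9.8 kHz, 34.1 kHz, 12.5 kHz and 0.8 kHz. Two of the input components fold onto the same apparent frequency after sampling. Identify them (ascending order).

fs/2 = 6.8 kHz.
33.9 kHz mod fs = 6.7 kHz.
6.7 kHz ≤ fs/2 = 6.8 kHz, appears at 6.7 kHz.
9.8 kHz > fs/2 = 6.8 kHz, folds to fs − 9.8 kHz = 3.8 kHz.
34.1 kHz mod fs = 6.9 kHz.
6.9 kHz > fs/2 = 6.8 kHz, folds to fs − 6.9 kHz = 6.7 kHz.
12.5 kHz > fs/2 = 6.8 kHz, folds to fs − 12.5 kHz = 1.1 kHz.
0.8 kHz ≤ fs/2 = 6.8 kHz, passes unchanged.
33.9 kHz and 34.1 kHz both map to 6.7 kHz.

33.9 kHz, 34.1 kHz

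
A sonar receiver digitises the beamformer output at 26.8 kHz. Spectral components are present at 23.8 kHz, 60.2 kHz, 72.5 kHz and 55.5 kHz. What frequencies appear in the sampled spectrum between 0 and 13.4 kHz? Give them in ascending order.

1.9 kHz, 3 kHz, 6.6 kHz, 7.9 kHz

fs/2 = 13.4 kHz.
23.8 kHz > fs/2 = 13.4 kHz, folds to fs − 23.8 kHz = 3 kHz.
60.2 kHz mod fs = 6.6 kHz.
6.6 kHz ≤ fs/2 = 13.4 kHz, appears at 6.6 kHz.
72.5 kHz mod fs = 18.9 kHz.
18.9 kHz > fs/2 = 13.4 kHz, folds to fs − 18.9 kHz = 7.9 kHz.
55.5 kHz mod fs = 1.9 kHz.
1.9 kHz ≤ fs/2 = 13.4 kHz, appears at 1.9 kHz.
Distinct values: {1.9 kHz, 3 kHz, 6.6 kHz, 7.9 kHz}.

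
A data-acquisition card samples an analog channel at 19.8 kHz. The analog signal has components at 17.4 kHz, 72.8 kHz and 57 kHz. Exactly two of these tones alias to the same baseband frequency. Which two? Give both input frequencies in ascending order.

17.4 kHz, 57 kHz

fs/2 = 9.9 kHz.
17.4 kHz > fs/2 = 9.9 kHz, folds to fs − 17.4 kHz = 2.4 kHz.
72.8 kHz mod fs = 13.4 kHz.
13.4 kHz > fs/2 = 9.9 kHz, folds to fs − 13.4 kHz = 6.4 kHz.
57 kHz mod fs = 17.4 kHz.
17.4 kHz > fs/2 = 9.9 kHz, folds to fs − 17.4 kHz = 2.4 kHz.
17.4 kHz and 57 kHz both map to 2.4 kHz.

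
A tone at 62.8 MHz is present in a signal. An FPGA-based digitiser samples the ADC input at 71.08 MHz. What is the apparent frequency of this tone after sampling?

8.28 MHz

62.8 MHz > fs/2 = 35.54 MHz, folds to fs − 62.8 MHz = 8.28 MHz.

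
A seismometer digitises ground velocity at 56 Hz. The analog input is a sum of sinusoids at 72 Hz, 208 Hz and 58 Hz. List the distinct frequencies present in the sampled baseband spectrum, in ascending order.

fs/2 = 28 Hz.
72 Hz mod fs = 16 Hz.
16 Hz ≤ fs/2 = 28 Hz, appears at 16 Hz.
208 Hz mod fs = 40 Hz.
40 Hz > fs/2 = 28 Hz, folds to fs − 40 Hz = 16 Hz.
58 Hz mod fs = 2 Hz.
2 Hz ≤ fs/2 = 28 Hz, appears at 2 Hz.
Distinct values: {2 Hz, 16 Hz}.

2 Hz, 16 Hz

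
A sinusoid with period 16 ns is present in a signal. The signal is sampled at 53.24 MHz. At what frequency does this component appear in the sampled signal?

9.26 MHz

T = 16 ns → f = 1/T = 62.5 MHz.
62.5 MHz mod fs = 9.26 MHz.
9.26 MHz ≤ fs/2 = 26.62 MHz, appears at 9.26 MHz.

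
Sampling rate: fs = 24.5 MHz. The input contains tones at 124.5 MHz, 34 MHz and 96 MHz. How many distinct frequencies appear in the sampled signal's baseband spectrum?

2

fs/2 = 12.25 MHz.
124.5 MHz mod fs = 2 MHz.
2 MHz ≤ fs/2 = 12.25 MHz, appears at 2 MHz.
34 MHz mod fs = 9.5 MHz.
9.5 MHz ≤ fs/2 = 12.25 MHz, appears at 9.5 MHz.
96 MHz mod fs = 22.5 MHz.
22.5 MHz > fs/2 = 12.25 MHz, folds to fs − 22.5 MHz = 2 MHz.
Distinct values: {2 MHz, 9.5 MHz} → 2.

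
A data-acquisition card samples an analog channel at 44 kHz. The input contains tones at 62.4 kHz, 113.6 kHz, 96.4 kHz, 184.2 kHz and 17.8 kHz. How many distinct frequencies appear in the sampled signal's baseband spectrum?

4

fs/2 = 22 kHz.
62.4 kHz mod fs = 18.4 kHz.
18.4 kHz ≤ fs/2 = 22 kHz, appears at 18.4 kHz.
113.6 kHz mod fs = 25.6 kHz.
25.6 kHz > fs/2 = 22 kHz, folds to fs − 25.6 kHz = 18.4 kHz.
96.4 kHz mod fs = 8.4 kHz.
8.4 kHz ≤ fs/2 = 22 kHz, appears at 8.4 kHz.
184.2 kHz mod fs = 8.2 kHz.
8.2 kHz ≤ fs/2 = 22 kHz, appears at 8.2 kHz.
17.8 kHz ≤ fs/2 = 22 kHz, passes unchanged.
Distinct values: {8.2 kHz, 8.4 kHz, 17.8 kHz, 18.4 kHz} → 4.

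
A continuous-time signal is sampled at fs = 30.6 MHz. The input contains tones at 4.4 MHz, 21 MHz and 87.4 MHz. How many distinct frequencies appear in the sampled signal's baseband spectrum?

2

fs/2 = 15.3 MHz.
4.4 MHz ≤ fs/2 = 15.3 MHz, passes unchanged.
21 MHz > fs/2 = 15.3 MHz, folds to fs − 21 MHz = 9.6 MHz.
87.4 MHz mod fs = 26.2 MHz.
26.2 MHz > fs/2 = 15.3 MHz, folds to fs − 26.2 MHz = 4.4 MHz.
Distinct values: {4.4 MHz, 9.6 MHz} → 2.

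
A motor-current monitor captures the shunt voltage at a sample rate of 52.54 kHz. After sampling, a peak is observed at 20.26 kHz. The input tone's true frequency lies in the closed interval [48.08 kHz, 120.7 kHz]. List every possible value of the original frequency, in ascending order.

72.8 kHz, 84.82 kHz

Frequencies that alias to 20.26 kHz are k·fs ± 20.26 kHz for integer k ≥ 0.
k=0: 20.26 kHz.
k=1: 32.28 kHz, 72.8 kHz.
k=2: 84.82 kHz, 125.34 kHz.
k=3: 137.36 kHz, 177.88 kHz.
Within [48.08 kHz, 120.7 kHz]: 72.8 kHz, 84.82 kHz.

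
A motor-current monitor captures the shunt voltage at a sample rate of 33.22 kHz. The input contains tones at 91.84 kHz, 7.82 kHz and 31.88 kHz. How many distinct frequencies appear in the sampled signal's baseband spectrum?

fs/2 = 16.61 kHz.
91.84 kHz mod fs = 25.4 kHz.
25.4 kHz > fs/2 = 16.61 kHz, folds to fs − 25.4 kHz = 7.82 kHz.
7.82 kHz ≤ fs/2 = 16.61 kHz, passes unchanged.
31.88 kHz > fs/2 = 16.61 kHz, folds to fs − 31.88 kHz = 1.34 kHz.
Distinct values: {1.34 kHz, 7.82 kHz} → 2.

2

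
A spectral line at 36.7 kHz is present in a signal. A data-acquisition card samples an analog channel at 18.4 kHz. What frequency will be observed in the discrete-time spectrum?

0.1 kHz

36.7 kHz mod fs = 18.3 kHz.
18.3 kHz > fs/2 = 9.2 kHz, folds to fs − 18.3 kHz = 0.1 kHz.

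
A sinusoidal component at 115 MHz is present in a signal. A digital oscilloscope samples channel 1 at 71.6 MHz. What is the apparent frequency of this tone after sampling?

115 MHz mod fs = 43.4 MHz.
43.4 MHz > fs/2 = 35.8 MHz, folds to fs − 43.4 MHz = 28.2 MHz.

28.2 MHz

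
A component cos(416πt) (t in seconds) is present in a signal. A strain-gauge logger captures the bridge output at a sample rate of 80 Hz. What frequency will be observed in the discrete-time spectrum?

ω = 416π rad/s → f = ω/(2π) = 208 Hz.
208 Hz mod fs = 48 Hz.
48 Hz > fs/2 = 40 Hz, folds to fs − 48 Hz = 32 Hz.

32 Hz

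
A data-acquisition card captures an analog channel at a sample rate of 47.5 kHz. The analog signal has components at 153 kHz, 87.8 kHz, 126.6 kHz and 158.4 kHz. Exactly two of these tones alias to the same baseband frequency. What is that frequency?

15.9 kHz

fs/2 = 23.75 kHz.
153 kHz mod fs = 10.5 kHz.
10.5 kHz ≤ fs/2 = 23.75 kHz, appears at 10.5 kHz.
87.8 kHz mod fs = 40.3 kHz.
40.3 kHz > fs/2 = 23.75 kHz, folds to fs − 40.3 kHz = 7.2 kHz.
126.6 kHz mod fs = 31.6 kHz.
31.6 kHz > fs/2 = 23.75 kHz, folds to fs − 31.6 kHz = 15.9 kHz.
158.4 kHz mod fs = 15.9 kHz.
15.9 kHz ≤ fs/2 = 23.75 kHz, appears at 15.9 kHz.
126.6 kHz and 158.4 kHz both map to 15.9 kHz.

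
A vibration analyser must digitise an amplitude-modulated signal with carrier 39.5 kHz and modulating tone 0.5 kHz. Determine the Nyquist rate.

AM sidebands sit at fc ± fm = 39 kHz and 40 kHz.
Highest-frequency component: 40 kHz.
Nyquist rate = 2 × 40 kHz = 80 kHz.

80 kHz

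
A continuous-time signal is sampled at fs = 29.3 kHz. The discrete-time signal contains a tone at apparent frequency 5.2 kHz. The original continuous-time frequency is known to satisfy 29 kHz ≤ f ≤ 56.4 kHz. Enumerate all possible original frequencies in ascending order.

34.5 kHz, 53.4 kHz

Frequencies that alias to 5.2 kHz are k·fs ± 5.2 kHz for integer k ≥ 0.
k=0: 5.2 kHz.
k=1: 24.1 kHz, 34.5 kHz.
k=2: 53.4 kHz, 63.8 kHz.
k=3: 82.7 kHz, 93.1 kHz.
Within [29 kHz, 56.4 kHz]: 34.5 kHz, 53.4 kHz.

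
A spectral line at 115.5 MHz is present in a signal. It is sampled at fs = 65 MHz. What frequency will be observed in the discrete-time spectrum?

14.5 MHz

115.5 MHz mod fs = 50.5 MHz.
50.5 MHz > fs/2 = 32.5 MHz, folds to fs − 50.5 MHz = 14.5 MHz.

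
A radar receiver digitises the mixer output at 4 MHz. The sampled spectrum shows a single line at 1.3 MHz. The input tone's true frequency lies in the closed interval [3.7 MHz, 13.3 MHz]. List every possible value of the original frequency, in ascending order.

Frequencies that alias to 1.3 MHz are k·fs ± 1.3 MHz for integer k ≥ 0.
k=0: 1.3 MHz.
k=1: 2.7 MHz, 5.3 MHz.
k=2: 6.7 MHz, 9.3 MHz.
k=3: 10.7 MHz, 13.3 MHz.
k=4: 14.7 MHz, 17.3 MHz.
Within [3.7 MHz, 13.3 MHz]: 5.3 MHz, 6.7 MHz, 9.3 MHz, 10.7 MHz, 13.3 MHz.

5.3 MHz, 6.7 MHz, 9.3 MHz, 10.7 MHz, 13.3 MHz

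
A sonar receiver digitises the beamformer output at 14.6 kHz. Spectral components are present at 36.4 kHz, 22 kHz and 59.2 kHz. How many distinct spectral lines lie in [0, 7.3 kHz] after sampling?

fs/2 = 7.3 kHz.
36.4 kHz mod fs = 7.2 kHz.
7.2 kHz ≤ fs/2 = 7.3 kHz, appears at 7.2 kHz.
22 kHz mod fs = 7.4 kHz.
7.4 kHz > fs/2 = 7.3 kHz, folds to fs − 7.4 kHz = 7.2 kHz.
59.2 kHz mod fs = 0.8 kHz.
0.8 kHz ≤ fs/2 = 7.3 kHz, appears at 0.8 kHz.
Distinct values: {0.8 kHz, 7.2 kHz} → 2.

2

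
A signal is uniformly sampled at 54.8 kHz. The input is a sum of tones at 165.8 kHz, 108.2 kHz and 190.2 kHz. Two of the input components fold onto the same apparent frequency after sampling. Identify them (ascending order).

fs/2 = 27.4 kHz.
165.8 kHz mod fs = 1.4 kHz.
1.4 kHz ≤ fs/2 = 27.4 kHz, appears at 1.4 kHz.
108.2 kHz mod fs = 53.4 kHz.
53.4 kHz > fs/2 = 27.4 kHz, folds to fs − 53.4 kHz = 1.4 kHz.
190.2 kHz mod fs = 25.8 kHz.
25.8 kHz ≤ fs/2 = 27.4 kHz, appears at 25.8 kHz.
108.2 kHz and 165.8 kHz both map to 1.4 kHz.

108.2 kHz, 165.8 kHz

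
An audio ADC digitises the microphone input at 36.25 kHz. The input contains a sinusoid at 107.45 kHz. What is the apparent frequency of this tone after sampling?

107.45 kHz mod fs = 34.95 kHz.
34.95 kHz > fs/2 = 18.125 kHz, folds to fs − 34.95 kHz = 1.3 kHz.

1.3 kHz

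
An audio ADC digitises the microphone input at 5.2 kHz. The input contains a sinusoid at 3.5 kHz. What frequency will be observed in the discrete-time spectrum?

1.7 kHz

3.5 kHz > fs/2 = 2.6 kHz, folds to fs − 3.5 kHz = 1.7 kHz.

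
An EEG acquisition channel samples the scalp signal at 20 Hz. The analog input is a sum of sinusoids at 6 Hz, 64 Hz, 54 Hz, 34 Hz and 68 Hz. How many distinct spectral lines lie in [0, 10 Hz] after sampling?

3

fs/2 = 10 Hz.
6 Hz ≤ fs/2 = 10 Hz, passes unchanged.
64 Hz mod fs = 4 Hz.
4 Hz ≤ fs/2 = 10 Hz, appears at 4 Hz.
54 Hz mod fs = 14 Hz.
14 Hz > fs/2 = 10 Hz, folds to fs − 14 Hz = 6 Hz.
34 Hz mod fs = 14 Hz.
14 Hz > fs/2 = 10 Hz, folds to fs − 14 Hz = 6 Hz.
68 Hz mod fs = 8 Hz.
8 Hz ≤ fs/2 = 10 Hz, appears at 8 Hz.
Distinct values: {4 Hz, 6 Hz, 8 Hz} → 3.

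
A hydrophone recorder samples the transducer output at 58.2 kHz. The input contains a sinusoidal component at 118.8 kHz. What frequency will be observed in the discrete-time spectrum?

2.4 kHz

118.8 kHz mod fs = 2.4 kHz.
2.4 kHz ≤ fs/2 = 29.1 kHz, appears at 2.4 kHz.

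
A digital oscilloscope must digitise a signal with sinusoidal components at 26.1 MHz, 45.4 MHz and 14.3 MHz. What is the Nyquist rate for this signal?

Highest-frequency component: 45.4 MHz.
Nyquist rate = 2 × 45.4 MHz = 90.8 MHz.

90.8 MHz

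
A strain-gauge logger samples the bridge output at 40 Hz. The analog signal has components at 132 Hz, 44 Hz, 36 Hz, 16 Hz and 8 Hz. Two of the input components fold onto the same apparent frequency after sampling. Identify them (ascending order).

fs/2 = 20 Hz.
132 Hz mod fs = 12 Hz.
12 Hz ≤ fs/2 = 20 Hz, appears at 12 Hz.
44 Hz mod fs = 4 Hz.
4 Hz ≤ fs/2 = 20 Hz, appears at 4 Hz.
36 Hz > fs/2 = 20 Hz, folds to fs − 36 Hz = 4 Hz.
16 Hz ≤ fs/2 = 20 Hz, passes unchanged.
8 Hz ≤ fs/2 = 20 Hz, passes unchanged.
36 Hz and 44 Hz both map to 4 Hz.

36 Hz, 44 Hz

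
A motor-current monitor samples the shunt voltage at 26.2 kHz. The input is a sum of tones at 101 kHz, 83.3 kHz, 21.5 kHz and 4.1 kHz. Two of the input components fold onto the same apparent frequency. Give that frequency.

4.7 kHz

fs/2 = 13.1 kHz.
101 kHz mod fs = 22.4 kHz.
22.4 kHz > fs/2 = 13.1 kHz, folds to fs − 22.4 kHz = 3.8 kHz.
83.3 kHz mod fs = 4.7 kHz.
4.7 kHz ≤ fs/2 = 13.1 kHz, appears at 4.7 kHz.
21.5 kHz > fs/2 = 13.1 kHz, folds to fs − 21.5 kHz = 4.7 kHz.
4.1 kHz ≤ fs/2 = 13.1 kHz, passes unchanged.
21.5 kHz and 83.3 kHz both map to 4.7 kHz.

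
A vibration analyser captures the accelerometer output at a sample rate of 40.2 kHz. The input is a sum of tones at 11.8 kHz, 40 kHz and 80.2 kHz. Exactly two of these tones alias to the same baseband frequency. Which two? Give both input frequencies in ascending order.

40 kHz, 80.2 kHz

fs/2 = 20.1 kHz.
11.8 kHz ≤ fs/2 = 20.1 kHz, passes unchanged.
40 kHz > fs/2 = 20.1 kHz, folds to fs − 40 kHz = 0.2 kHz.
80.2 kHz mod fs = 40 kHz.
40 kHz > fs/2 = 20.1 kHz, folds to fs − 40 kHz = 0.2 kHz.
40 kHz and 80.2 kHz both map to 0.2 kHz.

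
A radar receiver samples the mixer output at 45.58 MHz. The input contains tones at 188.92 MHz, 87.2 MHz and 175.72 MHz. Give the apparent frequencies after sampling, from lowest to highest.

3.96 MHz, 6.6 MHz

fs/2 = 22.79 MHz.
188.92 MHz mod fs = 6.6 MHz.
6.6 MHz ≤ fs/2 = 22.79 MHz, appears at 6.6 MHz.
87.2 MHz mod fs = 41.62 MHz.
41.62 MHz > fs/2 = 22.79 MHz, folds to fs − 41.62 MHz = 3.96 MHz.
175.72 MHz mod fs = 38.98 MHz.
38.98 MHz > fs/2 = 22.79 MHz, folds to fs − 38.98 MHz = 6.6 MHz.
Distinct values: {3.96 MHz, 6.6 MHz}.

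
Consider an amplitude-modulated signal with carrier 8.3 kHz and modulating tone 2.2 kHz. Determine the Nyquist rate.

AM sidebands sit at fc ± fm = 6.1 kHz and 10.5 kHz.
Highest-frequency component: 10.5 kHz.
Nyquist rate = 2 × 10.5 kHz = 21 kHz.

21 kHz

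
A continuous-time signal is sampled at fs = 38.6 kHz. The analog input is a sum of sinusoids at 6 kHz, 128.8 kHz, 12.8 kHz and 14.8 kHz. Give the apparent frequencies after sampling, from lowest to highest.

fs/2 = 19.3 kHz.
6 kHz ≤ fs/2 = 19.3 kHz, passes unchanged.
128.8 kHz mod fs = 13 kHz.
13 kHz ≤ fs/2 = 19.3 kHz, appears at 13 kHz.
12.8 kHz ≤ fs/2 = 19.3 kHz, passes unchanged.
14.8 kHz ≤ fs/2 = 19.3 kHz, passes unchanged.
Distinct values: {6 kHz, 12.8 kHz, 13 kHz, 14.8 kHz}.

6 kHz, 12.8 kHz, 13 kHz, 14.8 kHz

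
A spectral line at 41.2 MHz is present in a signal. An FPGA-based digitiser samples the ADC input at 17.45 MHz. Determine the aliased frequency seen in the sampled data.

6.3 MHz

41.2 MHz mod fs = 6.3 MHz.
6.3 MHz ≤ fs/2 = 8.725 MHz, appears at 6.3 MHz.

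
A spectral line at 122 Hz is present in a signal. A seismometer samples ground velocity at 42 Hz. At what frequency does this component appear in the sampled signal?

4 Hz

122 Hz mod fs = 38 Hz.
38 Hz > fs/2 = 21 Hz, folds to fs − 38 Hz = 4 Hz.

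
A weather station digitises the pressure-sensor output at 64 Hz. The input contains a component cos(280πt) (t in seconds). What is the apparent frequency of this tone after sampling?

ω = 280π rad/s → f = ω/(2π) = 140 Hz.
140 Hz mod fs = 12 Hz.
12 Hz ≤ fs/2 = 32 Hz, appears at 12 Hz.

12 Hz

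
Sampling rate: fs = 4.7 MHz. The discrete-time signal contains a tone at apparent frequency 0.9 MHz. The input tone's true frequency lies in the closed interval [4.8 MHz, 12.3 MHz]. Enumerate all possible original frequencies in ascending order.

Frequencies that alias to 0.9 MHz are k·fs ± 0.9 MHz for integer k ≥ 0.
k=0: 0.9 MHz.
k=1: 3.8 MHz, 5.6 MHz.
k=2: 8.5 MHz, 10.3 MHz.
k=3: 13.2 MHz, 15 MHz.
Within [4.8 MHz, 12.3 MHz]: 5.6 MHz, 8.5 MHz, 10.3 MHz.

5.6 MHz, 8.5 MHz, 10.3 MHz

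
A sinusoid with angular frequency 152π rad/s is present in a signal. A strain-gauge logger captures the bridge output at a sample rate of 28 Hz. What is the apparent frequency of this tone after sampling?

ω = 152π rad/s → f = ω/(2π) = 76 Hz.
76 Hz mod fs = 20 Hz.
20 Hz > fs/2 = 14 Hz, folds to fs − 20 Hz = 8 Hz.

8 Hz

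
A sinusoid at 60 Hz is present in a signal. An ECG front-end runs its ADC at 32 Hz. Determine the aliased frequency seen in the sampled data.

60 Hz mod fs = 28 Hz.
28 Hz > fs/2 = 16 Hz, folds to fs − 28 Hz = 4 Hz.

4 Hz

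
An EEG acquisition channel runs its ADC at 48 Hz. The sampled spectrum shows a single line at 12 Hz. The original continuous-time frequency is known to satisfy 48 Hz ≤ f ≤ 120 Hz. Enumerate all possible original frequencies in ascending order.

Frequencies that alias to 12 Hz are k·fs ± 12 Hz for integer k ≥ 0.
k=0: 12 Hz.
k=1: 36 Hz, 60 Hz.
k=2: 84 Hz, 108 Hz.
k=3: 132 Hz, 156 Hz.
Within [48 Hz, 120 Hz]: 60 Hz, 84 Hz, 108 Hz.

60 Hz, 84 Hz, 108 Hz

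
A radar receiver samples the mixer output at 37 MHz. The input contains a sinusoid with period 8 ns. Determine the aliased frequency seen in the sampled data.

T = 8 ns → f = 1/T = 125 MHz.
125 MHz mod fs = 14 MHz.
14 MHz ≤ fs/2 = 18.5 MHz, appears at 14 MHz.

14 MHz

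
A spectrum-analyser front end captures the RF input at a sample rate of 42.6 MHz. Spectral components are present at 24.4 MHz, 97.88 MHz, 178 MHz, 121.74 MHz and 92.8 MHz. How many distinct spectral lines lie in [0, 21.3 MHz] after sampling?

fs/2 = 21.3 MHz.
24.4 MHz > fs/2 = 21.3 MHz, folds to fs − 24.4 MHz = 18.2 MHz.
97.88 MHz mod fs = 12.68 MHz.
12.68 MHz ≤ fs/2 = 21.3 MHz, appears at 12.68 MHz.
178 MHz mod fs = 7.6 MHz.
7.6 MHz ≤ fs/2 = 21.3 MHz, appears at 7.6 MHz.
121.74 MHz mod fs = 36.54 MHz.
36.54 MHz > fs/2 = 21.3 MHz, folds to fs − 36.54 MHz = 6.06 MHz.
92.8 MHz mod fs = 7.6 MHz.
7.6 MHz ≤ fs/2 = 21.3 MHz, appears at 7.6 MHz.
Distinct values: {6.06 MHz, 7.6 MHz, 12.68 MHz, 18.2 MHz} → 4.

4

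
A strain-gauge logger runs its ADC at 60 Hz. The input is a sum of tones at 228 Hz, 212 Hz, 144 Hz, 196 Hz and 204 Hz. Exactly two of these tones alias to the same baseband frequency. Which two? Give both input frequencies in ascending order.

fs/2 = 30 Hz.
228 Hz mod fs = 48 Hz.
48 Hz > fs/2 = 30 Hz, folds to fs − 48 Hz = 12 Hz.
212 Hz mod fs = 32 Hz.
32 Hz > fs/2 = 30 Hz, folds to fs − 32 Hz = 28 Hz.
144 Hz mod fs = 24 Hz.
24 Hz ≤ fs/2 = 30 Hz, appears at 24 Hz.
196 Hz mod fs = 16 Hz.
16 Hz ≤ fs/2 = 30 Hz, appears at 16 Hz.
204 Hz mod fs = 24 Hz.
24 Hz ≤ fs/2 = 30 Hz, appears at 24 Hz.
144 Hz and 204 Hz both map to 24 Hz.

144 Hz, 204 Hz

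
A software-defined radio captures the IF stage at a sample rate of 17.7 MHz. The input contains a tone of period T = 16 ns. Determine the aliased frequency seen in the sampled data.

8.3 MHz

T = 16 ns → f = 1/T = 62.5 MHz.
62.5 MHz mod fs = 9.4 MHz.
9.4 MHz > fs/2 = 8.85 MHz, folds to fs − 9.4 MHz = 8.3 MHz.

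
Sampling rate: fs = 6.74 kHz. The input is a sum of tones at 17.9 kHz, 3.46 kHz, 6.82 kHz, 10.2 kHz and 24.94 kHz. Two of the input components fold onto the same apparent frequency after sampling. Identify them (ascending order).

3.46 kHz, 10.2 kHz

fs/2 = 3.37 kHz.
17.9 kHz mod fs = 4.42 kHz.
4.42 kHz > fs/2 = 3.37 kHz, folds to fs − 4.42 kHz = 2.32 kHz.
3.46 kHz > fs/2 = 3.37 kHz, folds to fs − 3.46 kHz = 3.28 kHz.
6.82 kHz mod fs = 0.08 kHz.
0.08 kHz ≤ fs/2 = 3.37 kHz, appears at 0.08 kHz.
10.2 kHz mod fs = 3.46 kHz.
3.46 kHz > fs/2 = 3.37 kHz, folds to fs − 3.46 kHz = 3.28 kHz.
24.94 kHz mod fs = 4.72 kHz.
4.72 kHz > fs/2 = 3.37 kHz, folds to fs − 4.72 kHz = 2.02 kHz.
3.46 kHz and 10.2 kHz both map to 3.28 kHz.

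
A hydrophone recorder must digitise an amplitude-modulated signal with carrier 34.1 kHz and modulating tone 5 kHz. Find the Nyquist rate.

AM sidebands sit at fc ± fm = 29.1 kHz and 39.1 kHz.
Highest-frequency component: 39.1 kHz.
Nyquist rate = 2 × 39.1 kHz = 78.2 kHz.

78.2 kHz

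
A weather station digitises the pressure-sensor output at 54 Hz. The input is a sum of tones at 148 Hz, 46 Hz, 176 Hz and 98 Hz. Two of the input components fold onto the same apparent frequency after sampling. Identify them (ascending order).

fs/2 = 27 Hz.
148 Hz mod fs = 40 Hz.
40 Hz > fs/2 = 27 Hz, folds to fs − 40 Hz = 14 Hz.
46 Hz > fs/2 = 27 Hz, folds to fs − 46 Hz = 8 Hz.
176 Hz mod fs = 14 Hz.
14 Hz ≤ fs/2 = 27 Hz, appears at 14 Hz.
98 Hz mod fs = 44 Hz.
44 Hz > fs/2 = 27 Hz, folds to fs − 44 Hz = 10 Hz.
148 Hz and 176 Hz both map to 14 Hz.

148 Hz, 176 Hz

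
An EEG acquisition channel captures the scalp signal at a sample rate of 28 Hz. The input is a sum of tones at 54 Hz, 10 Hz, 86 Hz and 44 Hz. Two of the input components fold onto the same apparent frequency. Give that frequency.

2 Hz

fs/2 = 14 Hz.
54 Hz mod fs = 26 Hz.
26 Hz > fs/2 = 14 Hz, folds to fs − 26 Hz = 2 Hz.
10 Hz ≤ fs/2 = 14 Hz, passes unchanged.
86 Hz mod fs = 2 Hz.
2 Hz ≤ fs/2 = 14 Hz, appears at 2 Hz.
44 Hz mod fs = 16 Hz.
16 Hz > fs/2 = 14 Hz, folds to fs − 16 Hz = 12 Hz.
54 Hz and 86 Hz both map to 2 Hz.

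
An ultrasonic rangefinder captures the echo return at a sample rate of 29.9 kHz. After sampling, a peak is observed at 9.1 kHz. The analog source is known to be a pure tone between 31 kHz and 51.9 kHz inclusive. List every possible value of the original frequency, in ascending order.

39 kHz, 50.7 kHz

Frequencies that alias to 9.1 kHz are k·fs ± 9.1 kHz for integer k ≥ 0.
k=0: 9.1 kHz.
k=1: 20.8 kHz, 39 kHz.
k=2: 50.7 kHz, 68.9 kHz.
k=3: 80.6 kHz, 98.8 kHz.
Within [31 kHz, 51.9 kHz]: 39 kHz, 50.7 kHz.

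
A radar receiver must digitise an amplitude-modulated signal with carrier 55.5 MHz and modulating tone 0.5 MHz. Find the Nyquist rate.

AM sidebands sit at fc ± fm = 55 MHz and 56 MHz.
Highest-frequency component: 56 MHz.
Nyquist rate = 2 × 56 MHz = 112 MHz.

112 MHz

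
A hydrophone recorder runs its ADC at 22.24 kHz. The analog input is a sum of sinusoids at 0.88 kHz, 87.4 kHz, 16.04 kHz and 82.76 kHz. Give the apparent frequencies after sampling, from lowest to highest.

0.88 kHz, 1.56 kHz, 6.2 kHz

fs/2 = 11.12 kHz.
0.88 kHz ≤ fs/2 = 11.12 kHz, passes unchanged.
87.4 kHz mod fs = 20.68 kHz.
20.68 kHz > fs/2 = 11.12 kHz, folds to fs − 20.68 kHz = 1.56 kHz.
16.04 kHz > fs/2 = 11.12 kHz, folds to fs − 16.04 kHz = 6.2 kHz.
82.76 kHz mod fs = 16.04 kHz.
16.04 kHz > fs/2 = 11.12 kHz, folds to fs − 16.04 kHz = 6.2 kHz.
Distinct values: {0.88 kHz, 1.56 kHz, 6.2 kHz}.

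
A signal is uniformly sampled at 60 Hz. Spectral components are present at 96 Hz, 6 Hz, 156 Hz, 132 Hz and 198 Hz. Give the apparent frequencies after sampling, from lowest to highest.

fs/2 = 30 Hz.
96 Hz mod fs = 36 Hz.
36 Hz > fs/2 = 30 Hz, folds to fs − 36 Hz = 24 Hz.
6 Hz ≤ fs/2 = 30 Hz, passes unchanged.
156 Hz mod fs = 36 Hz.
36 Hz > fs/2 = 30 Hz, folds to fs − 36 Hz = 24 Hz.
132 Hz mod fs = 12 Hz.
12 Hz ≤ fs/2 = 30 Hz, appears at 12 Hz.
198 Hz mod fs = 18 Hz.
18 Hz ≤ fs/2 = 30 Hz, appears at 18 Hz.
Distinct values: {6 Hz, 12 Hz, 18 Hz, 24 Hz}.

6 Hz, 12 Hz, 18 Hz, 24 Hz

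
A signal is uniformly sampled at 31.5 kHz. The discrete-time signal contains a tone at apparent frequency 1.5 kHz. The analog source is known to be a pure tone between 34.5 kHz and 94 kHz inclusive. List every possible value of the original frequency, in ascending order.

61.5 kHz, 64.5 kHz, 93 kHz

Frequencies that alias to 1.5 kHz are k·fs ± 1.5 kHz for integer k ≥ 0.
k=0: 1.5 kHz.
k=1: 30 kHz, 33 kHz.
k=2: 61.5 kHz, 64.5 kHz.
k=3: 93 kHz, 96 kHz.
k=4: 124.5 kHz, 127.5 kHz.
Within [34.5 kHz, 94 kHz]: 61.5 kHz, 64.5 kHz, 93 kHz.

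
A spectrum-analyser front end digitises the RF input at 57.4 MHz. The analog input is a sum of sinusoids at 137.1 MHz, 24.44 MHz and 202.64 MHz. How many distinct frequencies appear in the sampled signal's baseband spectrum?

3

fs/2 = 28.7 MHz.
137.1 MHz mod fs = 22.3 MHz.
22.3 MHz ≤ fs/2 = 28.7 MHz, appears at 22.3 MHz.
24.44 MHz ≤ fs/2 = 28.7 MHz, passes unchanged.
202.64 MHz mod fs = 30.44 MHz.
30.44 MHz > fs/2 = 28.7 MHz, folds to fs − 30.44 MHz = 26.96 MHz.
Distinct values: {22.3 MHz, 24.44 MHz, 26.96 MHz} → 3.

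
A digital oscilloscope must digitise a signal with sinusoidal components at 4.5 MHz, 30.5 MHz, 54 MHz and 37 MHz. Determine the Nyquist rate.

Highest-frequency component: 54 MHz.
Nyquist rate = 2 × 54 MHz = 108 MHz.

108 MHz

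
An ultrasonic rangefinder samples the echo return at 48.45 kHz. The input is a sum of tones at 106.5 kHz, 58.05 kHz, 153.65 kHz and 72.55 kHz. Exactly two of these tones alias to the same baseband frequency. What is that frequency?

fs/2 = 24.225 kHz.
106.5 kHz mod fs = 9.6 kHz.
9.6 kHz ≤ fs/2 = 24.225 kHz, appears at 9.6 kHz.
58.05 kHz mod fs = 9.6 kHz.
9.6 kHz ≤ fs/2 = 24.225 kHz, appears at 9.6 kHz.
153.65 kHz mod fs = 8.3 kHz.
8.3 kHz ≤ fs/2 = 24.225 kHz, appears at 8.3 kHz.
72.55 kHz mod fs = 24.1 kHz.
24.1 kHz ≤ fs/2 = 24.225 kHz, appears at 24.1 kHz.
58.05 kHz and 106.5 kHz both map to 9.6 kHz.

9.6 kHz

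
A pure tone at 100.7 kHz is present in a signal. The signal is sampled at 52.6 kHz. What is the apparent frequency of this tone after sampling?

4.5 kHz

100.7 kHz mod fs = 48.1 kHz.
48.1 kHz > fs/2 = 26.3 kHz, folds to fs − 48.1 kHz = 4.5 kHz.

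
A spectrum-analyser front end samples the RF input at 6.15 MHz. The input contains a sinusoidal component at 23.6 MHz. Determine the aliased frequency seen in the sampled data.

23.6 MHz mod fs = 5.15 MHz.
5.15 MHz > fs/2 = 3.075 MHz, folds to fs − 5.15 MHz = 1 MHz.

1 MHz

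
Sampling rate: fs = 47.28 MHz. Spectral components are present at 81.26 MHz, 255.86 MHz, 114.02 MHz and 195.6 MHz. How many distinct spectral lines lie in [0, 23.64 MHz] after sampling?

fs/2 = 23.64 MHz.
81.26 MHz mod fs = 33.98 MHz.
33.98 MHz > fs/2 = 23.64 MHz, folds to fs − 33.98 MHz = 13.3 MHz.
255.86 MHz mod fs = 19.46 MHz.
19.46 MHz ≤ fs/2 = 23.64 MHz, appears at 19.46 MHz.
114.02 MHz mod fs = 19.46 MHz.
19.46 MHz ≤ fs/2 = 23.64 MHz, appears at 19.46 MHz.
195.6 MHz mod fs = 6.48 MHz.
6.48 MHz ≤ fs/2 = 23.64 MHz, appears at 6.48 MHz.
Distinct values: {6.48 MHz, 13.3 MHz, 19.46 MHz} → 3.

3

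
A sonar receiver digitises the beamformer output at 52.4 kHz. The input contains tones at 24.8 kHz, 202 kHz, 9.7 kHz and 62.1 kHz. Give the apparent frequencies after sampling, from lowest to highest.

fs/2 = 26.2 kHz.
24.8 kHz ≤ fs/2 = 26.2 kHz, passes unchanged.
202 kHz mod fs = 44.8 kHz.
44.8 kHz > fs/2 = 26.2 kHz, folds to fs − 44.8 kHz = 7.6 kHz.
9.7 kHz ≤ fs/2 = 26.2 kHz, passes unchanged.
62.1 kHz mod fs = 9.7 kHz.
9.7 kHz ≤ fs/2 = 26.2 kHz, appears at 9.7 kHz.
Distinct values: {7.6 kHz, 9.7 kHz, 24.8 kHz}.

7.6 kHz, 9.7 kHz, 24.8 kHz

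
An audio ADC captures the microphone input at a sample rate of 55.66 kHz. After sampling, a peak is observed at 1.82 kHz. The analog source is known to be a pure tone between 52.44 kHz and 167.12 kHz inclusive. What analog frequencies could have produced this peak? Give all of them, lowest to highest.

53.84 kHz, 57.48 kHz, 109.5 kHz, 113.14 kHz, 165.16 kHz

Frequencies that alias to 1.82 kHz are k·fs ± 1.82 kHz for integer k ≥ 0.
k=0: 1.82 kHz.
k=1: 53.84 kHz, 57.48 kHz.
k=2: 109.5 kHz, 113.14 kHz.
k=3: 165.16 kHz, 168.8 kHz.
k=4: 220.82 kHz, 224.46 kHz.
Within [52.44 kHz, 167.12 kHz]: 53.84 kHz, 57.48 kHz, 109.5 kHz, 113.14 kHz, 165.16 kHz.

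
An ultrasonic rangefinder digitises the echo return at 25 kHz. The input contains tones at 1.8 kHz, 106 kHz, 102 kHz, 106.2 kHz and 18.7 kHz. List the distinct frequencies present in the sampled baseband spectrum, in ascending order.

fs/2 = 12.5 kHz.
1.8 kHz ≤ fs/2 = 12.5 kHz, passes unchanged.
106 kHz mod fs = 6 kHz.
6 kHz ≤ fs/2 = 12.5 kHz, appears at 6 kHz.
102 kHz mod fs = 2 kHz.
2 kHz ≤ fs/2 = 12.5 kHz, appears at 2 kHz.
106.2 kHz mod fs = 6.2 kHz.
6.2 kHz ≤ fs/2 = 12.5 kHz, appears at 6.2 kHz.
18.7 kHz > fs/2 = 12.5 kHz, folds to fs − 18.7 kHz = 6.3 kHz.
Distinct values: {1.8 kHz, 2 kHz, 6 kHz, 6.2 kHz, 6.3 kHz}.

1.8 kHz, 2 kHz, 6 kHz, 6.2 kHz, 6.3 kHz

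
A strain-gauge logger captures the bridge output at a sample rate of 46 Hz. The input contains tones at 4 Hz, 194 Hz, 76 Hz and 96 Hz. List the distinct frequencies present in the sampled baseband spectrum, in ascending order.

4 Hz, 10 Hz, 16 Hz

fs/2 = 23 Hz.
4 Hz ≤ fs/2 = 23 Hz, passes unchanged.
194 Hz mod fs = 10 Hz.
10 Hz ≤ fs/2 = 23 Hz, appears at 10 Hz.
76 Hz mod fs = 30 Hz.
30 Hz > fs/2 = 23 Hz, folds to fs − 30 Hz = 16 Hz.
96 Hz mod fs = 4 Hz.
4 Hz ≤ fs/2 = 23 Hz, appears at 4 Hz.
Distinct values: {4 Hz, 10 Hz, 16 Hz}.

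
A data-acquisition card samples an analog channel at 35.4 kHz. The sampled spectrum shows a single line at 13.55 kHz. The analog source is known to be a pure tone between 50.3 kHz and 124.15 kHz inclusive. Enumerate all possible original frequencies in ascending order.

57.25 kHz, 84.35 kHz, 92.65 kHz, 119.75 kHz

Frequencies that alias to 13.55 kHz are k·fs ± 13.55 kHz for integer k ≥ 0.
k=0: 13.55 kHz.
k=1: 21.85 kHz, 48.95 kHz.
k=2: 57.25 kHz, 84.35 kHz.
k=3: 92.65 kHz, 119.75 kHz.
k=4: 128.05 kHz, 155.15 kHz.
Within [50.3 kHz, 124.15 kHz]: 57.25 kHz, 84.35 kHz, 92.65 kHz, 119.75 kHz.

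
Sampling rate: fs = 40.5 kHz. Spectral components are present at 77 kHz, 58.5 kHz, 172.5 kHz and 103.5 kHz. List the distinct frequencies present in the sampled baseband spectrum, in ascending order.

fs/2 = 20.25 kHz.
77 kHz mod fs = 36.5 kHz.
36.5 kHz > fs/2 = 20.25 kHz, folds to fs − 36.5 kHz = 4 kHz.
58.5 kHz mod fs = 18 kHz.
18 kHz ≤ fs/2 = 20.25 kHz, appears at 18 kHz.
172.5 kHz mod fs = 10.5 kHz.
10.5 kHz ≤ fs/2 = 20.25 kHz, appears at 10.5 kHz.
103.5 kHz mod fs = 22.5 kHz.
22.5 kHz > fs/2 = 20.25 kHz, folds to fs − 22.5 kHz = 18 kHz.
Distinct values: {4 kHz, 10.5 kHz, 18 kHz}.

4 kHz, 10.5 kHz, 18 kHz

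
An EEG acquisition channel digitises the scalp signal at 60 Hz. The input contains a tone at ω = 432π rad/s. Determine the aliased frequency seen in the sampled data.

24 Hz

ω = 432π rad/s → f = ω/(2π) = 216 Hz.
216 Hz mod fs = 36 Hz.
36 Hz > fs/2 = 30 Hz, folds to fs − 36 Hz = 24 Hz.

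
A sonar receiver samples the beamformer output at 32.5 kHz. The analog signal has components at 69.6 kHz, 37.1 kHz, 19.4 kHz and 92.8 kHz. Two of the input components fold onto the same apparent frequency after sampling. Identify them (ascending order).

fs/2 = 16.25 kHz.
69.6 kHz mod fs = 4.6 kHz.
4.6 kHz ≤ fs/2 = 16.25 kHz, appears at 4.6 kHz.
37.1 kHz mod fs = 4.6 kHz.
4.6 kHz ≤ fs/2 = 16.25 kHz, appears at 4.6 kHz.
19.4 kHz > fs/2 = 16.25 kHz, folds to fs − 19.4 kHz = 13.1 kHz.
92.8 kHz mod fs = 27.8 kHz.
27.8 kHz > fs/2 = 16.25 kHz, folds to fs − 27.8 kHz = 4.7 kHz.
37.1 kHz and 69.6 kHz both map to 4.6 kHz.

37.1 kHz, 69.6 kHz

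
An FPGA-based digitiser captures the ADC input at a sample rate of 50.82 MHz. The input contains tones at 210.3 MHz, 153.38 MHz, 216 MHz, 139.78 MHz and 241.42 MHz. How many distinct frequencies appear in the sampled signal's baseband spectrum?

fs/2 = 25.41 MHz.
210.3 MHz mod fs = 7.02 MHz.
7.02 MHz ≤ fs/2 = 25.41 MHz, appears at 7.02 MHz.
153.38 MHz mod fs = 0.92 MHz.
0.92 MHz ≤ fs/2 = 25.41 MHz, appears at 0.92 MHz.
216 MHz mod fs = 12.72 MHz.
12.72 MHz ≤ fs/2 = 25.41 MHz, appears at 12.72 MHz.
139.78 MHz mod fs = 38.14 MHz.
38.14 MHz > fs/2 = 25.41 MHz, folds to fs − 38.14 MHz = 12.68 MHz.
241.42 MHz mod fs = 38.14 MHz.
38.14 MHz > fs/2 = 25.41 MHz, folds to fs − 38.14 MHz = 12.68 MHz.
Distinct values: {0.92 MHz, 7.02 MHz, 12.68 MHz, 12.72 MHz} → 4.

4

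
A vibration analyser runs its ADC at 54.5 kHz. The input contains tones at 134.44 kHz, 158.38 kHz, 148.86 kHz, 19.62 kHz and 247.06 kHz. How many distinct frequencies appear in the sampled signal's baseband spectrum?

4

fs/2 = 27.25 kHz.
134.44 kHz mod fs = 25.44 kHz.
25.44 kHz ≤ fs/2 = 27.25 kHz, appears at 25.44 kHz.
158.38 kHz mod fs = 49.38 kHz.
49.38 kHz > fs/2 = 27.25 kHz, folds to fs − 49.38 kHz = 5.12 kHz.
148.86 kHz mod fs = 39.86 kHz.
39.86 kHz > fs/2 = 27.25 kHz, folds to fs − 39.86 kHz = 14.64 kHz.
19.62 kHz ≤ fs/2 = 27.25 kHz, passes unchanged.
247.06 kHz mod fs = 29.06 kHz.
29.06 kHz > fs/2 = 27.25 kHz, folds to fs − 29.06 kHz = 25.44 kHz.
Distinct values: {5.12 kHz, 14.64 kHz, 19.62 kHz, 25.44 kHz} → 4.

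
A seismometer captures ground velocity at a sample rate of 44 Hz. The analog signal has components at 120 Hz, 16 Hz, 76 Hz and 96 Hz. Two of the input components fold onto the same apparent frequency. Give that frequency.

fs/2 = 22 Hz.
120 Hz mod fs = 32 Hz.
32 Hz > fs/2 = 22 Hz, folds to fs − 32 Hz = 12 Hz.
16 Hz ≤ fs/2 = 22 Hz, passes unchanged.
76 Hz mod fs = 32 Hz.
32 Hz > fs/2 = 22 Hz, folds to fs − 32 Hz = 12 Hz.
96 Hz mod fs = 8 Hz.
8 Hz ≤ fs/2 = 22 Hz, appears at 8 Hz.
76 Hz and 120 Hz both map to 12 Hz.

12 Hz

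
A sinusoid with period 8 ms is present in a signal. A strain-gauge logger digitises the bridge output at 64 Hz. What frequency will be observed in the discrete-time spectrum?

T = 8 ms → f = 1/T = 125 Hz.
125 Hz mod fs = 61 Hz.
61 Hz > fs/2 = 32 Hz, folds to fs − 61 Hz = 3 Hz.

3 Hz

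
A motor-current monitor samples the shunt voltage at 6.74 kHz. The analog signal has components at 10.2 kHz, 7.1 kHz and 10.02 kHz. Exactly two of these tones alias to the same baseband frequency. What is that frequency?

fs/2 = 3.37 kHz.
10.2 kHz mod fs = 3.46 kHz.
3.46 kHz > fs/2 = 3.37 kHz, folds to fs − 3.46 kHz = 3.28 kHz.
7.1 kHz mod fs = 0.36 kHz.
0.36 kHz ≤ fs/2 = 3.37 kHz, appears at 0.36 kHz.
10.02 kHz mod fs = 3.28 kHz.
3.28 kHz ≤ fs/2 = 3.37 kHz, appears at 3.28 kHz.
10.02 kHz and 10.2 kHz both map to 3.28 kHz.

3.28 kHz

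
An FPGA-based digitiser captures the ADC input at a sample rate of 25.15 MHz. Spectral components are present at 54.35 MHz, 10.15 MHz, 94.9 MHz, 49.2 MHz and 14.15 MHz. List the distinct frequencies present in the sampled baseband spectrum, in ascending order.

1.1 MHz, 4.05 MHz, 5.7 MHz, 10.15 MHz, 11 MHz

fs/2 = 12.575 MHz.
54.35 MHz mod fs = 4.05 MHz.
4.05 MHz ≤ fs/2 = 12.575 MHz, appears at 4.05 MHz.
10.15 MHz ≤ fs/2 = 12.575 MHz, passes unchanged.
94.9 MHz mod fs = 19.45 MHz.
19.45 MHz > fs/2 = 12.575 MHz, folds to fs − 19.45 MHz = 5.7 MHz.
49.2 MHz mod fs = 24.05 MHz.
24.05 MHz > fs/2 = 12.575 MHz, folds to fs − 24.05 MHz = 1.1 MHz.
14.15 MHz > fs/2 = 12.575 MHz, folds to fs − 14.15 MHz = 11 MHz.
Distinct values: {1.1 MHz, 4.05 MHz, 5.7 MHz, 10.15 MHz, 11 MHz}.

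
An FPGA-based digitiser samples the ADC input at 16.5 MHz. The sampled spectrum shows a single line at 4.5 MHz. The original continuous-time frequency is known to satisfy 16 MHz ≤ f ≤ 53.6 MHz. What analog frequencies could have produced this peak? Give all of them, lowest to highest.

Frequencies that alias to 4.5 MHz are k·fs ± 4.5 MHz for integer k ≥ 0.
k=0: 4.5 MHz.
k=1: 12 MHz, 21 MHz.
k=2: 28.5 MHz, 37.5 MHz.
k=3: 45 MHz, 54 MHz.
k=4: 61.5 MHz, 70.5 MHz.
Within [16 MHz, 53.6 MHz]: 21 MHz, 28.5 MHz, 37.5 MHz, 45 MHz.

21 MHz, 28.5 MHz, 37.5 MHz, 45 MHz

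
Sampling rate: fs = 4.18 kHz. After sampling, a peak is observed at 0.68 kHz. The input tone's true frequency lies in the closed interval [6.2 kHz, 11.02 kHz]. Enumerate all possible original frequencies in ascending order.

7.68 kHz, 9.04 kHz

Frequencies that alias to 0.68 kHz are k·fs ± 0.68 kHz for integer k ≥ 0.
k=0: 0.68 kHz.
k=1: 3.5 kHz, 4.86 kHz.
k=2: 7.68 kHz, 9.04 kHz.
k=3: 11.86 kHz, 13.22 kHz.
Within [6.2 kHz, 11.02 kHz]: 7.68 kHz, 9.04 kHz.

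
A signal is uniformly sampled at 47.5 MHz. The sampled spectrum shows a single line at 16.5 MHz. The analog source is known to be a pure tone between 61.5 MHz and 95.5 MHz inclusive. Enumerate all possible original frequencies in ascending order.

64 MHz, 78.5 MHz

Frequencies that alias to 16.5 MHz are k·fs ± 16.5 MHz for integer k ≥ 0.
k=0: 16.5 MHz.
k=1: 31 MHz, 64 MHz.
k=2: 78.5 MHz, 111.5 MHz.
k=3: 126 MHz, 159 MHz.
Within [61.5 MHz, 95.5 MHz]: 64 MHz, 78.5 MHz.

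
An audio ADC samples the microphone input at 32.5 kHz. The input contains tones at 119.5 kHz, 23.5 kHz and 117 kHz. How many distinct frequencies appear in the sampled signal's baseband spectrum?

3

fs/2 = 16.25 kHz.
119.5 kHz mod fs = 22 kHz.
22 kHz > fs/2 = 16.25 kHz, folds to fs − 22 kHz = 10.5 kHz.
23.5 kHz > fs/2 = 16.25 kHz, folds to fs − 23.5 kHz = 9 kHz.
117 kHz mod fs = 19.5 kHz.
19.5 kHz > fs/2 = 16.25 kHz, folds to fs − 19.5 kHz = 13 kHz.
Distinct values: {9 kHz, 10.5 kHz, 13 kHz} → 3.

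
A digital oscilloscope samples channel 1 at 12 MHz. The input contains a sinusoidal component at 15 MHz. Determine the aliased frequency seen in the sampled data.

15 MHz mod fs = 3 MHz.
3 MHz ≤ fs/2 = 6 MHz, appears at 3 MHz.

3 MHz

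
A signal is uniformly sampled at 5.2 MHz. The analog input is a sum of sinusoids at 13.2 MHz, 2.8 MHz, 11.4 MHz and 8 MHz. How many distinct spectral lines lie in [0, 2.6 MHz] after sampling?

fs/2 = 2.6 MHz.
13.2 MHz mod fs = 2.8 MHz.
2.8 MHz > fs/2 = 2.6 MHz, folds to fs − 2.8 MHz = 2.4 MHz.
2.8 MHz > fs/2 = 2.6 MHz, folds to fs − 2.8 MHz = 2.4 MHz.
11.4 MHz mod fs = 1 MHz.
1 MHz ≤ fs/2 = 2.6 MHz, appears at 1 MHz.
8 MHz mod fs = 2.8 MHz.
2.8 MHz > fs/2 = 2.6 MHz, folds to fs − 2.8 MHz = 2.4 MHz.
Distinct values: {1 MHz, 2.4 MHz} → 2.

2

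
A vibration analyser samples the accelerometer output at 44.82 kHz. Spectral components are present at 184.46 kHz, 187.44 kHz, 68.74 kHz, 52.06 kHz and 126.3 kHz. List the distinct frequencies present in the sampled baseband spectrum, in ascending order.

5.18 kHz, 7.24 kHz, 8.16 kHz, 20.9 kHz

fs/2 = 22.41 kHz.
184.46 kHz mod fs = 5.18 kHz.
5.18 kHz ≤ fs/2 = 22.41 kHz, appears at 5.18 kHz.
187.44 kHz mod fs = 8.16 kHz.
8.16 kHz ≤ fs/2 = 22.41 kHz, appears at 8.16 kHz.
68.74 kHz mod fs = 23.92 kHz.
23.92 kHz > fs/2 = 22.41 kHz, folds to fs − 23.92 kHz = 20.9 kHz.
52.06 kHz mod fs = 7.24 kHz.
7.24 kHz ≤ fs/2 = 22.41 kHz, appears at 7.24 kHz.
126.3 kHz mod fs = 36.66 kHz.
36.66 kHz > fs/2 = 22.41 kHz, folds to fs − 36.66 kHz = 8.16 kHz.
Distinct values: {5.18 kHz, 7.24 kHz, 8.16 kHz, 20.9 kHz}.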